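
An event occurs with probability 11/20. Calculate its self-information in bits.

Information content I(x) = -log₂(p(x))
I = -log₂(11/20) = -log₂(0.5500)
I = 0.8625 bits


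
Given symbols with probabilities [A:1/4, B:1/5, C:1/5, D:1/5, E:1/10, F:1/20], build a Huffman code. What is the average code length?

Huffman tree construction:
Combine smallest probabilities repeatedly
Resulting codes:
  A: 10 (length 2)
  B: 111 (length 3)
  C: 00 (length 2)
  D: 01 (length 2)
  E: 1101 (length 4)
  F: 1100 (length 4)
Average length = Σ p(s) × length(s) = 2.5000 bits


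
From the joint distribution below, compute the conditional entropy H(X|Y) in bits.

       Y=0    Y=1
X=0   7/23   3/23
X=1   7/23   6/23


H(X|Y) = Σ_y p(y) H(X|Y=y)
  p(Y=0) = 14/23, H(X|Y=0) = 1.0000
  p(Y=1) = 9/23, H(X|Y=1) = 0.9183
H(X|Y) = 0.6087×1.0000 + 0.3913×0.9183 = 0.9680 bits


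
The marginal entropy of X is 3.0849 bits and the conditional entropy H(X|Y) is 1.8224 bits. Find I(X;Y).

I(X;Y) = H(X) - H(X|Y)
I(X;Y) = 3.0849 - 1.8224 = 1.2625 bits


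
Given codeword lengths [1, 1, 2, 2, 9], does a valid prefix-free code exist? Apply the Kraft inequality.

Kraft inequality: Σ 2^(-l_i) ≤ 1 for prefix-free code
Calculating: 2^(-1) + 2^(-1) + 2^(-2) + 2^(-2) + 2^(-9)
= 0.5 + 0.5 + 0.25 + 0.25 + 0.001953125
= 1.5020
Since 1.5020 > 1, prefix-free code does not exist


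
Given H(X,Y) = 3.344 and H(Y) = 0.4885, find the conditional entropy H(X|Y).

Chain rule: H(X,Y) = H(X|Y) + H(Y)
H(X|Y) = H(X,Y) - H(Y) = 3.344 - 0.4885 = 2.8555 bits


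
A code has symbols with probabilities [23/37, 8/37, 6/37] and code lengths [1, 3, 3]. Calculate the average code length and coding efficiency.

Average length L = Σ p_i × l_i = 1.7568 bits
Entropy H = 1.3297 bits
Efficiency η = H/L × 100% = 75.69%


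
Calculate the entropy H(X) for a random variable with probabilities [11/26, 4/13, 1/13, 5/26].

H(X) = -Σ p(x) log₂ p(x)
  -11/26 × log₂(11/26) = 0.5250
  -4/13 × log₂(4/13) = 0.5232
  -1/13 × log₂(1/13) = 0.2846
  -5/26 × log₂(5/26) = 0.4574
H(X) = 1.7903 bits


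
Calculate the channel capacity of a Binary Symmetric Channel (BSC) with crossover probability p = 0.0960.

For BSC with error probability p:
C = 1 - H(p) where H(p) is binary entropy
H(0.0960) = -0.0960 × log₂(0.0960) - 0.9040 × log₂(0.9040)
H(p) = 0.4562
C = 1 - 0.4562 = 0.5438 bits/use


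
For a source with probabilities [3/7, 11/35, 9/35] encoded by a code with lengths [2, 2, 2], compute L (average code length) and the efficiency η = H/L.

Average length L = Σ p_i × l_i = 2.0000 bits
Entropy H = 1.5525 bits
Efficiency η = H/L × 100% = 77.63%


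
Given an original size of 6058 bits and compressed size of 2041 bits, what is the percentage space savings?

Space savings = (1 - Compressed/Original) × 100%
= (1 - 2041/6058) × 100%
= 66.31%


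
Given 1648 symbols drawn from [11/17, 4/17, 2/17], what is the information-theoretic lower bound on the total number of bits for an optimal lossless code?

Entropy H = 1.2608 bits/symbol
Minimum bits = H × n = 1.2608 × 1648
= 2077.75 bits


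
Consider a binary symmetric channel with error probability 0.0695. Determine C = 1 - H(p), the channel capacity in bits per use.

For BSC with error probability p:
C = 1 - H(p) where H(p) is binary entropy
H(0.0695) = -0.0695 × log₂(0.0695) - 0.9305 × log₂(0.9305)
H(p) = 0.3641
C = 1 - 0.3641 = 0.6359 bits/use


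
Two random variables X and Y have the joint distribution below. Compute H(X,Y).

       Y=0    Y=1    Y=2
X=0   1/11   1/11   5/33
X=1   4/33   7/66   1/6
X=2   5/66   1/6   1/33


H(X,Y) = -Σ p(x,y) log₂ p(x,y)
  p(0,0)=1/11: -0.0909 × log₂(0.0909) = 0.3145
  p(0,1)=1/11: -0.0909 × log₂(0.0909) = 0.3145
  p(0,2)=5/33: -0.1515 × log₂(0.1515) = 0.4125
  p(1,0)=4/33: -0.1212 × log₂(0.1212) = 0.3690
  p(1,1)=7/66: -0.1061 × log₂(0.1061) = 0.3433
  p(1,2)=1/6: -0.1667 × log₂(0.1667) = 0.4308
  p(2,0)=5/66: -0.0758 × log₂(0.0758) = 0.2820
  p(2,1)=1/6: -0.1667 × log₂(0.1667) = 0.4308
  p(2,2)=1/33: -0.0303 × log₂(0.0303) = 0.1529
H(X,Y) = 3.0503 bits


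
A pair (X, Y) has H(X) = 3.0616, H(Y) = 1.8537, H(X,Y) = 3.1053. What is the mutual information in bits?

I(X;Y) = H(X) + H(Y) - H(X,Y)
I(X;Y) = 3.0616 + 1.8537 - 3.1053 = 1.81 bits


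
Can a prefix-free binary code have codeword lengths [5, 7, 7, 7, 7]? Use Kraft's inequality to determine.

Kraft inequality: Σ 2^(-l_i) ≤ 1 for prefix-free code
Calculating: 2^(-5) + 2^(-7) + 2^(-7) + 2^(-7) + 2^(-7)
= 0.03125 + 0.0078125 + 0.0078125 + 0.0078125 + 0.0078125
= 0.0625
Since 0.0625 ≤ 1, prefix-free code exists


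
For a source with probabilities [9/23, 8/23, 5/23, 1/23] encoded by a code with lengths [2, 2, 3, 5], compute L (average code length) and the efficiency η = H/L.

Average length L = Σ p_i × l_i = 2.3478 bits
Entropy H = 1.7349 bits
Efficiency η = H/L × 100% = 73.89%


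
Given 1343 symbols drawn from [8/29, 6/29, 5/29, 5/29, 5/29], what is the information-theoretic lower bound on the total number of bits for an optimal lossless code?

Entropy H = 2.2946 bits/symbol
Minimum bits = H × n = 2.2946 × 1343
= 3081.62 bits


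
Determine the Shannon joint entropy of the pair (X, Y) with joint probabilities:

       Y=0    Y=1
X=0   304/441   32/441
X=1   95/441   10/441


H(X,Y) = -Σ p(x,y) log₂ p(x,y)
  p(0,0)=304/441: -0.6893 × log₂(0.6893) = 0.3700
  p(0,1)=32/441: -0.0726 × log₂(0.0726) = 0.2746
  p(1,0)=95/441: -0.2154 × log₂(0.2154) = 0.4771
  p(1,1)=10/441: -0.0227 × log₂(0.0227) = 0.1239
H(X,Y) = 1.2456 bits


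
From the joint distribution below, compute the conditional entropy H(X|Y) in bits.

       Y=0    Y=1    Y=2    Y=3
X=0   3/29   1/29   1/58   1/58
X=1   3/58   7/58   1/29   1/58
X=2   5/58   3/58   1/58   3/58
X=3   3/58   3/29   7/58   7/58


H(X|Y) = Σ_y p(y) H(X|Y=y)
  p(Y=0) = 17/58, H(X|Y=0) = 1.9328
  p(Y=1) = 9/29, H(X|Y=1) = 1.8413
  p(Y=2) = 11/58, H(X|Y=2) = 1.4911
  p(Y=3) = 6/29, H(X|Y=3) = 1.5511
H(X|Y) = 0.2931×1.9328 + 0.3103×1.8413 + 0.1897×1.4911 + 0.2069×1.5511 = 1.7416 bits


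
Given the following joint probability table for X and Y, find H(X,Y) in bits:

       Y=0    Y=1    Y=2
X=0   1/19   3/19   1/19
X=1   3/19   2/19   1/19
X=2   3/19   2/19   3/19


H(X,Y) = -Σ p(x,y) log₂ p(x,y)
  p(0,0)=1/19: -0.0526 × log₂(0.0526) = 0.2236
  p(0,1)=3/19: -0.1579 × log₂(0.1579) = 0.4205
  p(0,2)=1/19: -0.0526 × log₂(0.0526) = 0.2236
  p(1,0)=3/19: -0.1579 × log₂(0.1579) = 0.4205
  p(1,1)=2/19: -0.1053 × log₂(0.1053) = 0.3419
  p(1,2)=1/19: -0.0526 × log₂(0.0526) = 0.2236
  p(2,0)=3/19: -0.1579 × log₂(0.1579) = 0.4205
  p(2,1)=2/19: -0.1053 × log₂(0.1053) = 0.3419
  p(2,2)=3/19: -0.1579 × log₂(0.1579) = 0.4205
H(X,Y) = 3.0364 bits


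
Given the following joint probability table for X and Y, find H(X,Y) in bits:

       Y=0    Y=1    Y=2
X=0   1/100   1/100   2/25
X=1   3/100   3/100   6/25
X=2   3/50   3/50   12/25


H(X,Y) = -Σ p(x,y) log₂ p(x,y)
  p(0,0)=1/100: -0.0100 × log₂(0.0100) = 0.0664
  p(0,1)=1/100: -0.0100 × log₂(0.0100) = 0.0664
  p(0,2)=2/25: -0.0800 × log₂(0.0800) = 0.2915
  p(1,0)=3/100: -0.0300 × log₂(0.0300) = 0.1518
  p(1,1)=3/100: -0.0300 × log₂(0.0300) = 0.1518
  p(1,2)=6/25: -0.2400 × log₂(0.2400) = 0.4941
  p(2,0)=3/50: -0.0600 × log₂(0.0600) = 0.2435
  p(2,1)=3/50: -0.0600 × log₂(0.0600) = 0.2435
  p(2,2)=12/25: -0.4800 × log₂(0.4800) = 0.5083
H(X,Y) = 2.2174 bits


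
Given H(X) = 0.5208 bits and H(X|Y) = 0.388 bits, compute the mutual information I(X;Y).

I(X;Y) = H(X) - H(X|Y)
I(X;Y) = 0.5208 - 0.388 = 0.1328 bits


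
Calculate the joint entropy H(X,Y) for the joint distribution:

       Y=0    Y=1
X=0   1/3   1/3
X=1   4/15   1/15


H(X,Y) = -Σ p(x,y) log₂ p(x,y)
  p(0,0)=1/3: -0.3333 × log₂(0.3333) = 0.5283
  p(0,1)=1/3: -0.3333 × log₂(0.3333) = 0.5283
  p(1,0)=4/15: -0.2667 × log₂(0.2667) = 0.5085
  p(1,1)=1/15: -0.0667 × log₂(0.0667) = 0.2605
H(X,Y) = 1.8256 bits


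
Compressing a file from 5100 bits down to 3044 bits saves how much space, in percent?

Space savings = (1 - Compressed/Original) × 100%
= (1 - 3044/5100) × 100%
= 40.31%


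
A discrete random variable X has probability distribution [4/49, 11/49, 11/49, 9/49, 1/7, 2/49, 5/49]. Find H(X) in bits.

H(X) = -Σ p(x) log₂ p(x)
  -4/49 × log₂(4/49) = 0.2951
  -11/49 × log₂(11/49) = 0.4838
  -11/49 × log₂(11/49) = 0.4838
  -9/49 × log₂(9/49) = 0.4490
  -1/7 × log₂(1/7) = 0.4011
  -2/49 × log₂(2/49) = 0.1884
  -5/49 × log₂(5/49) = 0.3360
H(X) = 2.6372 bits


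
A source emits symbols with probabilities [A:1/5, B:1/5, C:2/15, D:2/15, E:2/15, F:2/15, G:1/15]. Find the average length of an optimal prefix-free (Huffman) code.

Huffman tree construction:
Combine smallest probabilities repeatedly
Resulting codes:
  A: 111 (length 3)
  B: 00 (length 2)
  C: 011 (length 3)
  D: 100 (length 3)
  E: 101 (length 3)
  F: 110 (length 3)
  G: 010 (length 3)
Average length = Σ p(s) × length(s) = 2.8000 bits


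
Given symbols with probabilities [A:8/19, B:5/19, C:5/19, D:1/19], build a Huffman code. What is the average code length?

Huffman tree construction:
Combine smallest probabilities repeatedly
Resulting codes:
  A: 0 (length 1)
  B: 111 (length 3)
  C: 10 (length 2)
  D: 110 (length 3)
Average length = Σ p(s) × length(s) = 1.8947 bits


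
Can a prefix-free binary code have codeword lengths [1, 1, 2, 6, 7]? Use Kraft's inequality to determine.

Kraft inequality: Σ 2^(-l_i) ≤ 1 for prefix-free code
Calculating: 2^(-1) + 2^(-1) + 2^(-2) + 2^(-6) + 2^(-7)
= 0.5 + 0.5 + 0.25 + 0.015625 + 0.0078125
= 1.2734
Since 1.2734 > 1, prefix-free code does not exist


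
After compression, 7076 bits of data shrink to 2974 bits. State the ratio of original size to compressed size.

Compression ratio = Original / Compressed
= 7076 / 2974 = 2.38:1


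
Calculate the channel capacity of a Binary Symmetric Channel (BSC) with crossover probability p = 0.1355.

For BSC with error probability p:
C = 1 - H(p) where H(p) is binary entropy
H(0.1355) = -0.1355 × log₂(0.1355) - 0.8645 × log₂(0.8645)
H(p) = 0.5723
C = 1 - 0.5723 = 0.4277 bits/use


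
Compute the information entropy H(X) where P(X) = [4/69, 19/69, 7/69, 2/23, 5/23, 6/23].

H(X) = -Σ p(x) log₂ p(x)
  -4/69 × log₂(4/69) = 0.2382
  -19/69 × log₂(19/69) = 0.5123
  -7/69 × log₂(7/69) = 0.3349
  -2/23 × log₂(2/23) = 0.3064
  -5/23 × log₂(5/23) = 0.4786
  -6/23 × log₂(6/23) = 0.5057
H(X) = 2.3761 bits


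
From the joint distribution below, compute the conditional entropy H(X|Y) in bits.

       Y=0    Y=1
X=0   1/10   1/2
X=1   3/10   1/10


H(X|Y) = Σ_y p(y) H(X|Y=y)
  p(Y=0) = 2/5, H(X|Y=0) = 0.8113
  p(Y=1) = 3/5, H(X|Y=1) = 0.6500
H(X|Y) = 0.4000×0.8113 + 0.6000×0.6500 = 0.7145 bits


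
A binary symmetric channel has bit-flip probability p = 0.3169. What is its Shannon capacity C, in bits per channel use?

For BSC with error probability p:
C = 1 - H(p) where H(p) is binary entropy
H(0.3169) = -0.3169 × log₂(0.3169) - 0.6831 × log₂(0.6831)
H(p) = 0.9010
C = 1 - 0.9010 = 0.0990 bits/use


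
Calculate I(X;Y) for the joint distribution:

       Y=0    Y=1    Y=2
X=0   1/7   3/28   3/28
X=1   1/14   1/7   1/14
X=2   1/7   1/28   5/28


H(X) = 1.5774, H(Y) = 1.5774, H(X,Y) = 3.0531
I(X;Y) = H(X) + H(Y) - H(X,Y) = 0.1017 bits


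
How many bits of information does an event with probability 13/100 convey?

Information content I(x) = -log₂(p(x))
I = -log₂(13/100) = -log₂(0.1300)
I = 2.9434 bits


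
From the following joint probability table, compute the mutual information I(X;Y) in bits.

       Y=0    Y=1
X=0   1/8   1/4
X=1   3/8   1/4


H(X) = 0.9544, H(Y) = 1.0000, H(X,Y) = 1.9056
I(X;Y) = H(X) + H(Y) - H(X,Y) = 0.0488 bits


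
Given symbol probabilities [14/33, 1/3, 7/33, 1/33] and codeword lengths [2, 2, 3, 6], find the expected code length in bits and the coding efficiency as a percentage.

Average length L = Σ p_i × l_i = 2.3333 bits
Entropy H = 1.6805 bits
Efficiency η = H/L × 100% = 72.02%


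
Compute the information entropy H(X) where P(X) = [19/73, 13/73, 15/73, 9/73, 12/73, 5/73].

H(X) = -Σ p(x) log₂ p(x)
  -19/73 × log₂(19/73) = 0.5054
  -13/73 × log₂(13/73) = 0.4433
  -15/73 × log₂(15/73) = 0.4691
  -9/73 × log₂(9/73) = 0.3723
  -12/73 × log₂(12/73) = 0.4282
  -5/73 × log₂(5/73) = 0.2649
H(X) = 2.4833 bits


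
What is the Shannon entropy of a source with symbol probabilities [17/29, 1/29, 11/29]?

H(X) = -Σ p(x) log₂ p(x)
  -17/29 × log₂(17/29) = 0.4517
  -1/29 × log₂(1/29) = 0.1675
  -11/29 × log₂(11/29) = 0.5305
H(X) = 1.1497 bits


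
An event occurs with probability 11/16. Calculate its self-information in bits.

Information content I(x) = -log₂(p(x))
I = -log₂(11/16) = -log₂(0.6875)
I = 0.5406 bits


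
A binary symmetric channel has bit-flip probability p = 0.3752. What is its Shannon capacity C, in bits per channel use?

For BSC with error probability p:
C = 1 - H(p) where H(p) is binary entropy
H(0.3752) = -0.3752 × log₂(0.3752) - 0.6248 × log₂(0.6248)
H(p) = 0.9546
C = 1 - 0.9546 = 0.0454 bits/use


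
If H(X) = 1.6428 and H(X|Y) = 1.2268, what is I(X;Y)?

I(X;Y) = H(X) - H(X|Y)
I(X;Y) = 1.6428 - 1.2268 = 0.416 bits


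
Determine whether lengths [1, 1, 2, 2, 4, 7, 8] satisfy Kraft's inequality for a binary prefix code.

Kraft inequality: Σ 2^(-l_i) ≤ 1 for prefix-free code
Calculating: 2^(-1) + 2^(-1) + 2^(-2) + 2^(-2) + 2^(-4) + 2^(-7) + 2^(-8)
= 0.5 + 0.5 + 0.25 + 0.25 + 0.0625 + 0.0078125 + 0.00390625
= 1.5742
Since 1.5742 > 1, prefix-free code does not exist


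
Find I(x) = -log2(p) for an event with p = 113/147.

Information content I(x) = -log₂(p(x))
I = -log₂(113/147) = -log₂(0.7687)
I = 0.3795 bits


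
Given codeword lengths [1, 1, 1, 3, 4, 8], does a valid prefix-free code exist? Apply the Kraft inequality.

Kraft inequality: Σ 2^(-l_i) ≤ 1 for prefix-free code
Calculating: 2^(-1) + 2^(-1) + 2^(-1) + 2^(-3) + 2^(-4) + 2^(-8)
= 0.5 + 0.5 + 0.5 + 0.125 + 0.0625 + 0.00390625
= 1.6914
Since 1.6914 > 1, prefix-free code does not exist


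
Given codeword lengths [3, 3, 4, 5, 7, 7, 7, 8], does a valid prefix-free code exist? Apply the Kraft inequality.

Kraft inequality: Σ 2^(-l_i) ≤ 1 for prefix-free code
Calculating: 2^(-3) + 2^(-3) + 2^(-4) + 2^(-5) + 2^(-7) + 2^(-7) + 2^(-7) + 2^(-8)
= 0.125 + 0.125 + 0.0625 + 0.03125 + 0.0078125 + 0.0078125 + 0.0078125 + 0.00390625
= 0.3711
Since 0.3711 ≤ 1, prefix-free code exists


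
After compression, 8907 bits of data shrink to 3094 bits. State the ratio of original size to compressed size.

Compression ratio = Original / Compressed
= 8907 / 3094 = 2.88:1


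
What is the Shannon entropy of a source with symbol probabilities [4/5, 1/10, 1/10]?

H(X) = -Σ p(x) log₂ p(x)
  -4/5 × log₂(4/5) = 0.2575
  -1/10 × log₂(1/10) = 0.3322
  -1/10 × log₂(1/10) = 0.3322
H(X) = 0.9219 bits


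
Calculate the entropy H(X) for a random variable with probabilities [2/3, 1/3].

H(X) = -Σ p(x) log₂ p(x)
  -2/3 × log₂(2/3) = 0.3900
  -1/3 × log₂(1/3) = 0.5283
H(X) = 0.9183 bits


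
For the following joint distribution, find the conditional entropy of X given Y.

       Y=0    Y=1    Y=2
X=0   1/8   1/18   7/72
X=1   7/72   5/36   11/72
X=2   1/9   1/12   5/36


H(X|Y) = Σ_y p(y) H(X|Y=y)
  p(Y=0) = 1/3, H(X|Y=0) = 1.5774
  p(Y=1) = 5/18, H(X|Y=1) = 1.4855
  p(Y=2) = 7/18, H(X|Y=2) = 1.5601
H(X|Y) = 0.3333×1.5774 + 0.2778×1.4855 + 0.3889×1.5601 = 1.5451 bits


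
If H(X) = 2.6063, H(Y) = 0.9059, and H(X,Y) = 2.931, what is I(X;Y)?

I(X;Y) = H(X) + H(Y) - H(X,Y)
I(X;Y) = 2.6063 + 0.9059 - 2.931 = 0.5812 bits


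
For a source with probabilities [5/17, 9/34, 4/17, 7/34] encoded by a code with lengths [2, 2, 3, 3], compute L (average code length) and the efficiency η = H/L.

Average length L = Σ p_i × l_i = 2.4412 bits
Entropy H = 1.9875 bits
Efficiency η = H/L × 100% = 81.41%


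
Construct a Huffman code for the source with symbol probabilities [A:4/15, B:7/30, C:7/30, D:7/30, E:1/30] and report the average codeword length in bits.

Huffman tree construction:
Combine smallest probabilities repeatedly
Resulting codes:
  A: 10 (length 2)
  B: 111 (length 3)
  C: 00 (length 2)
  D: 01 (length 2)
  E: 110 (length 3)
Average length = Σ p(s) × length(s) = 2.2667 bits


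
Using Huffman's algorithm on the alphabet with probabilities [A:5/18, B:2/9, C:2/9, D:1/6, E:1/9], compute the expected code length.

Huffman tree construction:
Combine smallest probabilities repeatedly
Resulting codes:
  A: 10 (length 2)
  B: 00 (length 2)
  C: 01 (length 2)
  D: 111 (length 3)
  E: 110 (length 3)
Average length = Σ p(s) × length(s) = 2.2778 bits


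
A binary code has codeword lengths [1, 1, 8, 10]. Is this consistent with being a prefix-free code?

Kraft inequality: Σ 2^(-l_i) ≤ 1 for prefix-free code
Calculating: 2^(-1) + 2^(-1) + 2^(-8) + 2^(-10)
= 0.5 + 0.5 + 0.00390625 + 0.0009765625
= 1.0049
Since 1.0049 > 1, prefix-free code does not exist


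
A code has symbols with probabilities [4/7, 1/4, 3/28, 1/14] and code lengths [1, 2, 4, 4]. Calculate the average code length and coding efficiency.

Average length L = Σ p_i × l_i = 1.7857 bits
Entropy H = 1.5786 bits
Efficiency η = H/L × 100% = 88.40%


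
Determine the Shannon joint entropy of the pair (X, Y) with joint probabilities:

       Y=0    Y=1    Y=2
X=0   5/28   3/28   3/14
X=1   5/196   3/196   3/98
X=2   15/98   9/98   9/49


H(X,Y) = -Σ p(x,y) log₂ p(x,y)
  p(0,0)=5/28: -0.1786 × log₂(0.1786) = 0.4438
  p(0,1)=3/28: -0.1071 × log₂(0.1071) = 0.3453
  p(0,2)=3/14: -0.2143 × log₂(0.2143) = 0.4762
  p(1,0)=5/196: -0.0255 × log₂(0.0255) = 0.1350
  p(1,1)=3/196: -0.0153 × log₂(0.0153) = 0.0923
  p(1,2)=3/98: -0.0306 × log₂(0.0306) = 0.1540
  p(2,0)=15/98: -0.1531 × log₂(0.1531) = 0.4145
  p(2,1)=9/98: -0.0918 × log₂(0.0918) = 0.3164
  p(2,2)=9/49: -0.1837 × log₂(0.1837) = 0.4490
H(X,Y) = 2.8265 bits


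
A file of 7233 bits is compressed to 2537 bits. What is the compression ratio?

Compression ratio = Original / Compressed
= 7233 / 2537 = 2.85:1


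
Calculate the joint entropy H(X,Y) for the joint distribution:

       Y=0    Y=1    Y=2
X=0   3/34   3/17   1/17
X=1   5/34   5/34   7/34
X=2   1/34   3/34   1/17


H(X,Y) = -Σ p(x,y) log₂ p(x,y)
  p(0,0)=3/34: -0.0882 × log₂(0.0882) = 0.3090
  p(0,1)=3/17: -0.1765 × log₂(0.1765) = 0.4416
  p(0,2)=1/17: -0.0588 × log₂(0.0588) = 0.2404
  p(1,0)=5/34: -0.1471 × log₂(0.1471) = 0.4067
  p(1,1)=5/34: -0.1471 × log₂(0.1471) = 0.4067
  p(1,2)=7/34: -0.2059 × log₂(0.2059) = 0.4694
  p(2,0)=1/34: -0.0294 × log₂(0.0294) = 0.1496
  p(2,1)=3/34: -0.0882 × log₂(0.0882) = 0.3090
  p(2,2)=1/17: -0.0588 × log₂(0.0588) = 0.2404
H(X,Y) = 2.9730 bits


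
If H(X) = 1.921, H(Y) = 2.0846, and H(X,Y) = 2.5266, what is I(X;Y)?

I(X;Y) = H(X) + H(Y) - H(X,Y)
I(X;Y) = 1.921 + 2.0846 - 2.5266 = 1.479 bits


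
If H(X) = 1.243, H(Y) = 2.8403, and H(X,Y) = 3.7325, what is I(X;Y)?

I(X;Y) = H(X) + H(Y) - H(X,Y)
I(X;Y) = 1.243 + 2.8403 - 3.7325 = 0.3508 bits


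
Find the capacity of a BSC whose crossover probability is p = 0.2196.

For BSC with error probability p:
C = 1 - H(p) where H(p) is binary entropy
H(0.2196) = -0.2196 × log₂(0.2196) - 0.7804 × log₂(0.7804)
H(p) = 0.7594
C = 1 - 0.7594 = 0.2406 bits/use


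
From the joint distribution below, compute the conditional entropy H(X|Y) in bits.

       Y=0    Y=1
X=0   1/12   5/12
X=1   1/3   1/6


H(X|Y) = Σ_y p(y) H(X|Y=y)
  p(Y=0) = 5/12, H(X|Y=0) = 0.7219
  p(Y=1) = 7/12, H(X|Y=1) = 0.8631
H(X|Y) = 0.4167×0.7219 + 0.5833×0.8631 = 0.8043 bits


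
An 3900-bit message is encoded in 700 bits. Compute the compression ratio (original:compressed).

Compression ratio = Original / Compressed
= 3900 / 700 = 5.57:1


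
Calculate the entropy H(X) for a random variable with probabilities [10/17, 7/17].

H(X) = -Σ p(x) log₂ p(x)
  -10/17 × log₂(10/17) = 0.4503
  -7/17 × log₂(7/17) = 0.5271
H(X) = 0.9774 bits


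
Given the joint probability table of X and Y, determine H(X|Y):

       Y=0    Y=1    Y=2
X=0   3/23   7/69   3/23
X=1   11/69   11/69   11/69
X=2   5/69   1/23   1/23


H(X|Y) = Σ_y p(y) H(X|Y=y)
  p(Y=0) = 25/69, H(X|Y=0) = 1.5161
  p(Y=1) = 7/23, H(X|Y=1) = 1.4180
  p(Y=2) = 1/3, H(X|Y=2) = 1.4219
H(X|Y) = 0.3623×1.5161 + 0.3043×1.4180 + 0.3333×1.4219 = 1.4549 bits


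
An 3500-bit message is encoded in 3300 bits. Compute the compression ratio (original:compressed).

Compression ratio = Original / Compressed
= 3500 / 3300 = 1.06:1


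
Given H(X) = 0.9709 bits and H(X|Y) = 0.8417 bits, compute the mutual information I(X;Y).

I(X;Y) = H(X) - H(X|Y)
I(X;Y) = 0.9709 - 0.8417 = 0.1292 bits


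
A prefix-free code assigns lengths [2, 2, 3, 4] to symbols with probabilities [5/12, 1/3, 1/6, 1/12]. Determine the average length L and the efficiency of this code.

Average length L = Σ p_i × l_i = 2.3333 bits
Entropy H = 1.7842 bits
Efficiency η = H/L × 100% = 76.46%


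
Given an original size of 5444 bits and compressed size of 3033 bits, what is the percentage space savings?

Space savings = (1 - Compressed/Original) × 100%
= (1 - 3033/5444) × 100%
= 44.29%


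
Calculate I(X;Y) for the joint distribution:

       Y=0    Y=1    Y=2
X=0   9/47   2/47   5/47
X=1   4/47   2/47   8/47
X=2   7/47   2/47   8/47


H(X) = 1.5803, H(Y) = 1.4230, H(X,Y) = 2.9633
I(X;Y) = H(X) + H(Y) - H(X,Y) = 0.0400 bits


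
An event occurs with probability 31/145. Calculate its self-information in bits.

Information content I(x) = -log₂(p(x))
I = -log₂(31/145) = -log₂(0.2138)
I = 2.2257 bits


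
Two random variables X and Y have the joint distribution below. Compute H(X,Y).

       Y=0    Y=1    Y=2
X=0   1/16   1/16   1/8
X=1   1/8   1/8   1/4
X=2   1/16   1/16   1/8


H(X,Y) = -Σ p(x,y) log₂ p(x,y)
  p(0,0)=1/16: -0.0625 × log₂(0.0625) = 0.2500
  p(0,1)=1/16: -0.0625 × log₂(0.0625) = 0.2500
  p(0,2)=1/8: -0.1250 × log₂(0.1250) = 0.3750
  p(1,0)=1/8: -0.1250 × log₂(0.1250) = 0.3750
  p(1,1)=1/8: -0.1250 × log₂(0.1250) = 0.3750
  p(1,2)=1/4: -0.2500 × log₂(0.2500) = 0.5000
  p(2,0)=1/16: -0.0625 × log₂(0.0625) = 0.2500
  p(2,1)=1/16: -0.0625 × log₂(0.0625) = 0.2500
  p(2,2)=1/8: -0.1250 × log₂(0.1250) = 0.3750
H(X,Y) = 3.0000 bits


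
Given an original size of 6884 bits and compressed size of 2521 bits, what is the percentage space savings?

Space savings = (1 - Compressed/Original) × 100%
= (1 - 2521/6884) × 100%
= 63.38%


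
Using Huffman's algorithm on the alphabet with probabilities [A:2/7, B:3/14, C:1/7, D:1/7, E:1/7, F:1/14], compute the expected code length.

Huffman tree construction:
Combine smallest probabilities repeatedly
Resulting codes:
  A: 10 (length 2)
  B: 00 (length 2)
  C: 011 (length 3)
  D: 110 (length 3)
  E: 111 (length 3)
  F: 010 (length 3)
Average length = Σ p(s) × length(s) = 2.5000 bits


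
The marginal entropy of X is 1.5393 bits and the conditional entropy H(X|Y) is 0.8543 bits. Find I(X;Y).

I(X;Y) = H(X) - H(X|Y)
I(X;Y) = 1.5393 - 0.8543 = 0.685 bits


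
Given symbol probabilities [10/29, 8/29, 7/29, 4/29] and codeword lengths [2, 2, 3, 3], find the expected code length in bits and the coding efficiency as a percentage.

Average length L = Σ p_i × l_i = 2.3793 bits
Entropy H = 1.9314 bits
Efficiency η = H/L × 100% = 81.17%


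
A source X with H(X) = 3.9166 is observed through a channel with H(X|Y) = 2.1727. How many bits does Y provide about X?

I(X;Y) = H(X) - H(X|Y)
I(X;Y) = 3.9166 - 2.1727 = 1.7439 bits


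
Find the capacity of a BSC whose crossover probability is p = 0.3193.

For BSC with error probability p:
C = 1 - H(p) where H(p) is binary entropy
H(0.3193) = -0.3193 × log₂(0.3193) - 0.6807 × log₂(0.6807)
H(p) = 0.9036
C = 1 - 0.9036 = 0.0964 bits/use


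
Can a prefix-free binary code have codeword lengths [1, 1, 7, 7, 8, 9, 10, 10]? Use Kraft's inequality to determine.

Kraft inequality: Σ 2^(-l_i) ≤ 1 for prefix-free code
Calculating: 2^(-1) + 2^(-1) + 2^(-7) + 2^(-7) + 2^(-8) + 2^(-9) + 2^(-10) + 2^(-10)
= 0.5 + 0.5 + 0.0078125 + 0.0078125 + 0.00390625 + 0.001953125 + 0.0009765625 + 0.0009765625
= 1.0234
Since 1.0234 > 1, prefix-free code does not exist


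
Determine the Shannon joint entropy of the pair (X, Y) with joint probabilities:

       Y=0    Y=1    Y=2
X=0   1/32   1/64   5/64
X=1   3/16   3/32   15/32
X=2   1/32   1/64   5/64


H(X,Y) = -Σ p(x,y) log₂ p(x,y)
  p(0,0)=1/32: -0.0312 × log₂(0.0312) = 0.1562
  p(0,1)=1/64: -0.0156 × log₂(0.0156) = 0.0938
  p(0,2)=5/64: -0.0781 × log₂(0.0781) = 0.2873
  p(1,0)=3/16: -0.1875 × log₂(0.1875) = 0.4528
  p(1,1)=3/32: -0.0938 × log₂(0.0938) = 0.3202
  p(1,2)=15/32: -0.4688 × log₂(0.4688) = 0.5124
  p(2,0)=1/32: -0.0312 × log₂(0.0312) = 0.1562
  p(2,1)=1/64: -0.0156 × log₂(0.0156) = 0.0938
  p(2,2)=5/64: -0.0781 × log₂(0.0781) = 0.2873
H(X,Y) = 2.3601 bits


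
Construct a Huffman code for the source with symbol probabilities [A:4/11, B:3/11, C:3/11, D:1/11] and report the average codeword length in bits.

Huffman tree construction:
Combine smallest probabilities repeatedly
Resulting codes:
  A: 11 (length 2)
  B: 01 (length 2)
  C: 10 (length 2)
  D: 00 (length 2)
Average length = Σ p(s) × length(s) = 2.0000 bits


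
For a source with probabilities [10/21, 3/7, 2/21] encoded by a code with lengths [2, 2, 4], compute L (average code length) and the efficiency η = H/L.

Average length L = Σ p_i × l_i = 2.1905 bits
Entropy H = 1.3567 bits
Efficiency η = H/L × 100% = 61.93%


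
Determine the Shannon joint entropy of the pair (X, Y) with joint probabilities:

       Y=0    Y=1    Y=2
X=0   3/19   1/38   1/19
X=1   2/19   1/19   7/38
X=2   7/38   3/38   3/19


H(X,Y) = -Σ p(x,y) log₂ p(x,y)
  p(0,0)=3/19: -0.1579 × log₂(0.1579) = 0.4205
  p(0,1)=1/38: -0.0263 × log₂(0.0263) = 0.1381
  p(0,2)=1/19: -0.0526 × log₂(0.0526) = 0.2236
  p(1,0)=2/19: -0.1053 × log₂(0.1053) = 0.3419
  p(1,1)=1/19: -0.0526 × log₂(0.0526) = 0.2236
  p(1,2)=7/38: -0.1842 × log₂(0.1842) = 0.4496
  p(2,0)=7/38: -0.1842 × log₂(0.1842) = 0.4496
  p(2,1)=3/38: -0.0789 × log₂(0.0789) = 0.2892
  p(2,2)=3/19: -0.1579 × log₂(0.1579) = 0.4205
H(X,Y) = 2.9564 bits


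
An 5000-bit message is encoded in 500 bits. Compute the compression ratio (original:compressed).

Compression ratio = Original / Compressed
= 5000 / 500 = 10.00:1


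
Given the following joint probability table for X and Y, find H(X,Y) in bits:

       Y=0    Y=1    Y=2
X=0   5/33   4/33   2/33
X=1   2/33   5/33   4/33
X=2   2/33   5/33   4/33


H(X,Y) = -Σ p(x,y) log₂ p(x,y)
  p(0,0)=5/33: -0.1515 × log₂(0.1515) = 0.4125
  p(0,1)=4/33: -0.1212 × log₂(0.1212) = 0.3690
  p(0,2)=2/33: -0.0606 × log₂(0.0606) = 0.2451
  p(1,0)=2/33: -0.0606 × log₂(0.0606) = 0.2451
  p(1,1)=5/33: -0.1515 × log₂(0.1515) = 0.4125
  p(1,2)=4/33: -0.1212 × log₂(0.1212) = 0.3690
  p(2,0)=2/33: -0.0606 × log₂(0.0606) = 0.2451
  p(2,1)=5/33: -0.1515 × log₂(0.1515) = 0.4125
  p(2,2)=4/33: -0.1212 × log₂(0.1212) = 0.3690
H(X,Y) = 3.0799 bits


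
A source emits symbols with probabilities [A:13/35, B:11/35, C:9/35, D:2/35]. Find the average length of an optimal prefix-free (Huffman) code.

Huffman tree construction:
Combine smallest probabilities repeatedly
Resulting codes:
  A: 0 (length 1)
  B: 10 (length 2)
  C: 111 (length 3)
  D: 110 (length 3)
Average length = Σ p(s) × length(s) = 1.9429 bits


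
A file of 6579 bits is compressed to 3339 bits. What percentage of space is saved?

Space savings = (1 - Compressed/Original) × 100%
= (1 - 3339/6579) × 100%
= 49.25%


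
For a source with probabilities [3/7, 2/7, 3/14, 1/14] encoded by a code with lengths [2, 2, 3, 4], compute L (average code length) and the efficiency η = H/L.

Average length L = Σ p_i × l_i = 2.3571 bits
Entropy H = 1.7885 bits
Efficiency η = H/L × 100% = 75.87%


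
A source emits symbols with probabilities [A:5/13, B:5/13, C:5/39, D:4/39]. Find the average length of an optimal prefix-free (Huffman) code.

Huffman tree construction:
Combine smallest probabilities repeatedly
Resulting codes:
  A: 11 (length 2)
  B: 0 (length 1)
  C: 101 (length 3)
  D: 100 (length 3)
Average length = Σ p(s) × length(s) = 1.8462 bits


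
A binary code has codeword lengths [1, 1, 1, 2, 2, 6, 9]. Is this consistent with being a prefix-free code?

Kraft inequality: Σ 2^(-l_i) ≤ 1 for prefix-free code
Calculating: 2^(-1) + 2^(-1) + 2^(-1) + 2^(-2) + 2^(-2) + 2^(-6) + 2^(-9)
= 0.5 + 0.5 + 0.5 + 0.25 + 0.25 + 0.015625 + 0.001953125
= 2.0176
Since 2.0176 > 1, prefix-free code does not exist


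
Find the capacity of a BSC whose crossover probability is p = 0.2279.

For BSC with error probability p:
C = 1 - H(p) where H(p) is binary entropy
H(0.2279) = -0.2279 × log₂(0.2279) - 0.7721 × log₂(0.7721)
H(p) = 0.7743
C = 1 - 0.7743 = 0.2257 bits/use


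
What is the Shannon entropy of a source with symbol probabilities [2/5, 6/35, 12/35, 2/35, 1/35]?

H(X) = -Σ p(x) log₂ p(x)
  -2/5 × log₂(2/5) = 0.5288
  -6/35 × log₂(6/35) = 0.4362
  -12/35 × log₂(12/35) = 0.5295
  -2/35 × log₂(2/35) = 0.2360
  -1/35 × log₂(1/35) = 0.1466
H(X) = 1.8769 bits


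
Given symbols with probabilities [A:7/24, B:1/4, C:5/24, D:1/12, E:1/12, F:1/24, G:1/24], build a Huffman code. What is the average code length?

Huffman tree construction:
Combine smallest probabilities repeatedly
Resulting codes:
  A: 11 (length 2)
  B: 01 (length 2)
  C: 00 (length 2)
  D: 1010 (length 4)
  E: 1011 (length 4)
  F: 1000 (length 4)
  G: 1001 (length 4)
Average length = Σ p(s) × length(s) = 2.5000 bits


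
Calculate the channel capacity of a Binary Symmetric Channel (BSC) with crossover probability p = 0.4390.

For BSC with error probability p:
C = 1 - H(p) where H(p) is binary entropy
H(0.4390) = -0.4390 × log₂(0.4390) - 0.5610 × log₂(0.5610)
H(p) = 0.9892
C = 1 - 0.9892 = 0.0108 bits/use


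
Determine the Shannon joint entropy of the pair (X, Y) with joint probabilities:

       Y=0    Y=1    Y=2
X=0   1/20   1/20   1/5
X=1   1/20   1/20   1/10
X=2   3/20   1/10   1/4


H(X,Y) = -Σ p(x,y) log₂ p(x,y)
  p(0,0)=1/20: -0.0500 × log₂(0.0500) = 0.2161
  p(0,1)=1/20: -0.0500 × log₂(0.0500) = 0.2161
  p(0,2)=1/5: -0.2000 × log₂(0.2000) = 0.4644
  p(1,0)=1/20: -0.0500 × log₂(0.0500) = 0.2161
  p(1,1)=1/20: -0.0500 × log₂(0.0500) = 0.2161
  p(1,2)=1/10: -0.1000 × log₂(0.1000) = 0.3322
  p(2,0)=3/20: -0.1500 × log₂(0.1500) = 0.4105
  p(2,1)=1/10: -0.1000 × log₂(0.1000) = 0.3322
  p(2,2)=1/4: -0.2500 × log₂(0.2500) = 0.5000
H(X,Y) = 2.9037 bits


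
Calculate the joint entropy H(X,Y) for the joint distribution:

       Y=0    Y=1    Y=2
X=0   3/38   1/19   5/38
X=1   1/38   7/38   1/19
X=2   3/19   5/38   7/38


H(X,Y) = -Σ p(x,y) log₂ p(x,y)
  p(0,0)=3/38: -0.0789 × log₂(0.0789) = 0.2892
  p(0,1)=1/19: -0.0526 × log₂(0.0526) = 0.2236
  p(0,2)=5/38: -0.1316 × log₂(0.1316) = 0.3850
  p(1,0)=1/38: -0.0263 × log₂(0.0263) = 0.1381
  p(1,1)=7/38: -0.1842 × log₂(0.1842) = 0.4496
  p(1,2)=1/19: -0.0526 × log₂(0.0526) = 0.2236
  p(2,0)=3/19: -0.1579 × log₂(0.1579) = 0.4205
  p(2,1)=5/38: -0.1316 × log₂(0.1316) = 0.3850
  p(2,2)=7/38: -0.1842 × log₂(0.1842) = 0.4496
H(X,Y) = 2.9641 bits


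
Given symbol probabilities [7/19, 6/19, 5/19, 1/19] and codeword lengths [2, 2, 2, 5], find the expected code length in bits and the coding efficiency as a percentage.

Average length L = Σ p_i × l_i = 2.1579 bits
Entropy H = 1.7863 bits
Efficiency η = H/L × 100% = 82.78%


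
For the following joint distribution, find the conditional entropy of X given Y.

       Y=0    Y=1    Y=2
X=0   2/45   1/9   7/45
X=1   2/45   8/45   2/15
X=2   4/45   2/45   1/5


H(X|Y) = Σ_y p(y) H(X|Y=y)
  p(Y=0) = 8/45, H(X|Y=0) = 1.5000
  p(Y=1) = 1/3, H(X|Y=1) = 1.3996
  p(Y=2) = 22/45, H(X|Y=2) = 1.5644
H(X|Y) = 0.1778×1.5000 + 0.3333×1.3996 + 0.4889×1.5644 = 1.4980 bits


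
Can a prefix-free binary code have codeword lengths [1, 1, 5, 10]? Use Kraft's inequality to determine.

Kraft inequality: Σ 2^(-l_i) ≤ 1 for prefix-free code
Calculating: 2^(-1) + 2^(-1) + 2^(-5) + 2^(-10)
= 0.5 + 0.5 + 0.03125 + 0.0009765625
= 1.0322
Since 1.0322 > 1, prefix-free code does not exist


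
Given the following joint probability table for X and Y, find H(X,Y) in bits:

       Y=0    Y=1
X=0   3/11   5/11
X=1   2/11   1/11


H(X,Y) = -Σ p(x,y) log₂ p(x,y)
  p(0,0)=3/11: -0.2727 × log₂(0.2727) = 0.5112
  p(0,1)=5/11: -0.4545 × log₂(0.4545) = 0.5170
  p(1,0)=2/11: -0.1818 × log₂(0.1818) = 0.4472
  p(1,1)=1/11: -0.0909 × log₂(0.0909) = 0.3145
H(X,Y) = 1.7899 bits


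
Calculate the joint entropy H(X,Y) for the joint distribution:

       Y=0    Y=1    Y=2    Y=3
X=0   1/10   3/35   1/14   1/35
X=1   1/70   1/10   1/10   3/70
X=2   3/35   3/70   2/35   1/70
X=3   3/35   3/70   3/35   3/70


H(X,Y) = -Σ p(x,y) log₂ p(x,y)
  p(0,0)=1/10: -0.1000 × log₂(0.1000) = 0.3322
  p(0,1)=3/35: -0.0857 × log₂(0.0857) = 0.3038
  p(0,2)=1/14: -0.0714 × log₂(0.0714) = 0.2720
  p(0,3)=1/35: -0.0286 × log₂(0.0286) = 0.1466
  p(1,0)=1/70: -0.0143 × log₂(0.0143) = 0.0876
  p(1,1)=1/10: -0.1000 × log₂(0.1000) = 0.3322
  p(1,2)=1/10: -0.1000 × log₂(0.1000) = 0.3322
  p(1,3)=3/70: -0.0429 × log₂(0.0429) = 0.1948
  p(2,0)=3/35: -0.0857 × log₂(0.0857) = 0.3038
  p(2,1)=3/70: -0.0429 × log₂(0.0429) = 0.1948
  p(2,2)=2/35: -0.0571 × log₂(0.0571) = 0.2360
  p(2,3)=1/70: -0.0143 × log₂(0.0143) = 0.0876
  p(3,0)=3/35: -0.0857 × log₂(0.0857) = 0.3038
  p(3,1)=3/70: -0.0429 × log₂(0.0429) = 0.1948
  p(3,2)=3/35: -0.0857 × log₂(0.0857) = 0.3038
  p(3,3)=3/70: -0.0429 × log₂(0.0429) = 0.1948
H(X,Y) = 3.8204 bits


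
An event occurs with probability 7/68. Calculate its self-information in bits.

Information content I(x) = -log₂(p(x))
I = -log₂(7/68) = -log₂(0.1029)
I = 3.2801 bits


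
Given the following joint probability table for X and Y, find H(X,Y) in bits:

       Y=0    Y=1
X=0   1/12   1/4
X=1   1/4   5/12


H(X,Y) = -Σ p(x,y) log₂ p(x,y)
  p(0,0)=1/12: -0.0833 × log₂(0.0833) = 0.2987
  p(0,1)=1/4: -0.2500 × log₂(0.2500) = 0.5000
  p(1,0)=1/4: -0.2500 × log₂(0.2500) = 0.5000
  p(1,1)=5/12: -0.4167 × log₂(0.4167) = 0.5263
H(X,Y) = 1.8250 bits


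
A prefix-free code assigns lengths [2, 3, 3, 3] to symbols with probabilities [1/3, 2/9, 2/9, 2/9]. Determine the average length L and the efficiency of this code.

Average length L = Σ p_i × l_i = 2.6667 bits
Entropy H = 1.9749 bits
Efficiency η = H/L × 100% = 74.06%


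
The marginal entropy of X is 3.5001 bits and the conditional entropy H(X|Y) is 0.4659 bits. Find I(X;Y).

I(X;Y) = H(X) - H(X|Y)
I(X;Y) = 3.5001 - 0.4659 = 3.0342 bits


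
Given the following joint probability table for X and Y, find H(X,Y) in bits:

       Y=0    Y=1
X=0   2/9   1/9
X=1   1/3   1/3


H(X,Y) = -Σ p(x,y) log₂ p(x,y)
  p(0,0)=2/9: -0.2222 × log₂(0.2222) = 0.4822
  p(0,1)=1/9: -0.1111 × log₂(0.1111) = 0.3522
  p(1,0)=1/3: -0.3333 × log₂(0.3333) = 0.5283
  p(1,1)=1/3: -0.3333 × log₂(0.3333) = 0.5283
H(X,Y) = 1.8911 bits


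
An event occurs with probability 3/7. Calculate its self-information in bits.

Information content I(x) = -log₂(p(x))
I = -log₂(3/7) = -log₂(0.4286)
I = 1.2224 bits


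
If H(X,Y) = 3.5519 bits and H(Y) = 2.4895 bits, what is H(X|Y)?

Chain rule: H(X,Y) = H(X|Y) + H(Y)
H(X|Y) = H(X,Y) - H(Y) = 3.5519 - 2.4895 = 1.0624 bits


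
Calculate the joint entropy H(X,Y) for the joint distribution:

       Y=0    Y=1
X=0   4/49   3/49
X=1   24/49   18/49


H(X,Y) = -Σ p(x,y) log₂ p(x,y)
  p(0,0)=4/49: -0.0816 × log₂(0.0816) = 0.2951
  p(0,1)=3/49: -0.0612 × log₂(0.0612) = 0.2467
  p(1,0)=24/49: -0.4898 × log₂(0.4898) = 0.5044
  p(1,1)=18/49: -0.3673 × log₂(0.3673) = 0.5307
H(X,Y) = 1.5769 bits


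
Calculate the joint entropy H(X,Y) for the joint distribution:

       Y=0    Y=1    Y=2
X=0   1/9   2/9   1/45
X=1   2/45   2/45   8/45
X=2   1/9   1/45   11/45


H(X,Y) = -Σ p(x,y) log₂ p(x,y)
  p(0,0)=1/9: -0.1111 × log₂(0.1111) = 0.3522
  p(0,1)=2/9: -0.2222 × log₂(0.2222) = 0.4822
  p(0,2)=1/45: -0.0222 × log₂(0.0222) = 0.1220
  p(1,0)=2/45: -0.0444 × log₂(0.0444) = 0.1996
  p(1,1)=2/45: -0.0444 × log₂(0.0444) = 0.1996
  p(1,2)=8/45: -0.1778 × log₂(0.1778) = 0.4430
  p(2,0)=1/9: -0.1111 × log₂(0.1111) = 0.3522
  p(2,1)=1/45: -0.0222 × log₂(0.0222) = 0.1220
  p(2,2)=11/45: -0.2444 × log₂(0.2444) = 0.4968
H(X,Y) = 2.7698 bits


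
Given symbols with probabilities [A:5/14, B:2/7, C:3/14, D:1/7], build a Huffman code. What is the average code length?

Huffman tree construction:
Combine smallest probabilities repeatedly
Resulting codes:
  A: 11 (length 2)
  B: 10 (length 2)
  C: 01 (length 2)
  D: 00 (length 2)
Average length = Σ p(s) × length(s) = 2.0000 bits


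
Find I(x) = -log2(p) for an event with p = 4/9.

Information content I(x) = -log₂(p(x))
I = -log₂(4/9) = -log₂(0.4444)
I = 1.1699 bits


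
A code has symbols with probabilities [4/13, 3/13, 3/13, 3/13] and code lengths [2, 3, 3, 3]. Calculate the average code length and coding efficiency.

Average length L = Σ p_i × l_i = 2.6923 bits
Entropy H = 1.9878 bits
Efficiency η = H/L × 100% = 73.83%


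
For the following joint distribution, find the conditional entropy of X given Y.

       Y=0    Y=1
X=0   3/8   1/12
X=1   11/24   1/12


H(X|Y) = Σ_y p(y) H(X|Y=y)
  p(Y=0) = 5/6, H(X|Y=0) = 0.9928
  p(Y=1) = 1/6, H(X|Y=1) = 1.0000
H(X|Y) = 0.8333×0.9928 + 0.1667×1.0000 = 0.9940 bits


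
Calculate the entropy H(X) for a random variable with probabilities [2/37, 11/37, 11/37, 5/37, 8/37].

H(X) = -Σ p(x) log₂ p(x)
  -2/37 × log₂(2/37) = 0.2275
  -11/37 × log₂(11/37) = 0.5203
  -11/37 × log₂(11/37) = 0.5203
  -5/37 × log₂(5/37) = 0.3902
  -8/37 × log₂(8/37) = 0.4777
H(X) = 2.1360 bits


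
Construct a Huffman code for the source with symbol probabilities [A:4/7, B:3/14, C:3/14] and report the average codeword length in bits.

Huffman tree construction:
Combine smallest probabilities repeatedly
Resulting codes:
  A: 1 (length 1)
  B: 00 (length 2)
  C: 01 (length 2)
Average length = Σ p(s) × length(s) = 1.4286 bits


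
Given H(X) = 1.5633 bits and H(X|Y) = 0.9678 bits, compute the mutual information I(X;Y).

I(X;Y) = H(X) - H(X|Y)
I(X;Y) = 1.5633 - 0.9678 = 0.5955 bits


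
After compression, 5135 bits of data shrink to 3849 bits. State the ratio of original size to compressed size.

Compression ratio = Original / Compressed
= 5135 / 3849 = 1.33:1


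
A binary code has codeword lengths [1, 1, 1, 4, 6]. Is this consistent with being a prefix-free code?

Kraft inequality: Σ 2^(-l_i) ≤ 1 for prefix-free code
Calculating: 2^(-1) + 2^(-1) + 2^(-1) + 2^(-4) + 2^(-6)
= 0.5 + 0.5 + 0.5 + 0.0625 + 0.015625
= 1.5781
Since 1.5781 > 1, prefix-free code does not exist


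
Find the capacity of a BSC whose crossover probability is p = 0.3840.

For BSC with error probability p:
C = 1 - H(p) where H(p) is binary entropy
H(0.3840) = -0.3840 × log₂(0.3840) - 0.6160 × log₂(0.6160)
H(p) = 0.9608
C = 1 - 0.9608 = 0.0392 bits/use


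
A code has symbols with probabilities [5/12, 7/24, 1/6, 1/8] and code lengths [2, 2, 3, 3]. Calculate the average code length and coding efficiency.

Average length L = Σ p_i × l_i = 2.2917 bits
Entropy H = 1.8506 bits
Efficiency η = H/L × 100% = 80.75%
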